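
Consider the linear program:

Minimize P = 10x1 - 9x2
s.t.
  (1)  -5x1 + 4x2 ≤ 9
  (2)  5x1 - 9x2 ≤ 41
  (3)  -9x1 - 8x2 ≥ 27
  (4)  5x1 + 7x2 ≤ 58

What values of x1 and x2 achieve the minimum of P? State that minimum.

x1 = -45/19, x2 = -27/38, minimum P = -657/38

The optimum lies where -5x1 + 4x2 = 9 and -9x1 - 8x2 = 27.
Solving simultaneously gives x1 = -45/19, x2 = -27/38.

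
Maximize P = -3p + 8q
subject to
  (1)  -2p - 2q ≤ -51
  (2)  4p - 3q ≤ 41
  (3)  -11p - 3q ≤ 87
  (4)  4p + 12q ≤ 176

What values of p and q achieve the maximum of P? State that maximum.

At the optimal vertex, -2p - 2q = -51 and 4p + 12q = 176.
Solving simultaneously gives p = 65/4, q = 37/4.

p = 65/4, q = 37/4, maximum P = 101/4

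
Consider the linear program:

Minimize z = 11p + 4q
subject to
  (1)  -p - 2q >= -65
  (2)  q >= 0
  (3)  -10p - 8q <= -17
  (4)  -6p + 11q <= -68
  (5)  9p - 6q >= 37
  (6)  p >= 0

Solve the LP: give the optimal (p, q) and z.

p = 34/3, q = 0, minimum z = 374/3

Corner points and z = 11p + 4q:
  (65, 0) → z = 715
  (37, 14) → z = 463
  (34/3, 0) → z = 374/3

At the optimal vertex, q = 0 and -6p + 11q = -68.
Solving simultaneously gives p = 34/3, q = 0.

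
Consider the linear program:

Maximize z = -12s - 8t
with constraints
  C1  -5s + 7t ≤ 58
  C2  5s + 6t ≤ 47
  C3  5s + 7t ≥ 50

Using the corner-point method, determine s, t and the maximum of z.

Vertices and z = -12s - 8t:
  (-19/65, 105/13) → z = -3972/65
  (-4/5, 54/7) → z = -1824/35
  (29/5, 3) → z = -468/5

The binding constraints are -5s + 7t = 58 and 5s + 7t = 50.
Solving simultaneously gives s = -4/5, t = 54/7.

s = -4/5, t = 54/7, maximum z = -1824/35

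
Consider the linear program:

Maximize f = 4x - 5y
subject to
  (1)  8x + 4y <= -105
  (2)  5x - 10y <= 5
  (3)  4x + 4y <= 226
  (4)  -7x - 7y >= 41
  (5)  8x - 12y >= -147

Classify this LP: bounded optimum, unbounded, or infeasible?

Feasible corners and f = 4x - 5y:
  (-103/10, -113/20) → f = -259/20
  (-231/16, 21/8) → f = -567/8
  (-153/2, -155/4) → f = -449/4
The feasible region has finitely many vertices and no improving ray; the maximum is -259/20 at (-103/10, -113/20).

bounded optimum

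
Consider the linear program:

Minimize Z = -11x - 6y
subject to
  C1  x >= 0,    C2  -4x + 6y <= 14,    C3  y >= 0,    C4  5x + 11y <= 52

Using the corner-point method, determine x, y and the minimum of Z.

Feasible corners and Z = -11x - 6y:
  (0, 7/3) → Z = -14
  (0, 0) → Z = 0
  (79/37, 139/37) → Z = -1703/37
  (52/5, 0) → Z = -572/5

x = 52/5, y = 0, minimum Z = -572/5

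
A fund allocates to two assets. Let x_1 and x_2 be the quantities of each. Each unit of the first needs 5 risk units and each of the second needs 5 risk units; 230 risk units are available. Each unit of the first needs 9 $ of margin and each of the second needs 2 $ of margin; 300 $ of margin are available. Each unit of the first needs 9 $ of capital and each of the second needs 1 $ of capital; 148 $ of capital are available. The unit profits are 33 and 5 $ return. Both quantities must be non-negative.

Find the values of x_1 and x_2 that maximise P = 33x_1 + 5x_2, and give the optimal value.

Corner points and P = 33x_1 + 5x_2:
  (0, 0) → P = 0
  (0, 46) → P = 230
  (148/9, 0) → P = 1628/3
  (51/4, 133/4) → P = 587

x_1 = 51/4, x_2 = 133/4, maximum P = 587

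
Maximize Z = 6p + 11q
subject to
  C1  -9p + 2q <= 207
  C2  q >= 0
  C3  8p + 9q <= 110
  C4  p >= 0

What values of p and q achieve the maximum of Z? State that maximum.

p = 0, q = 110/9, maximum Z = 1210/9

Extreme points and Z = 6p + 11q:
  (55/4, 0) → Z = 165/2
  (0, 0) → Z = 0
  (0, 110/9) → Z = 1210/9

The optimum lies where 8p + 9q = 110 and p = 0.
Solving simultaneously gives p = 0, q = 110/9.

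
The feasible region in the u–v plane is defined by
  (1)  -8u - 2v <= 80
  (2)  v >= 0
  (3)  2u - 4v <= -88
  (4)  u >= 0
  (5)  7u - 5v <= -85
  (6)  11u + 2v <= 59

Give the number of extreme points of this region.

3

Of the 15 pairwise boundary intersections, those satisfying every inequality are:
  (0, 22)
  (5/4, 181/8)
  (0, 59/2)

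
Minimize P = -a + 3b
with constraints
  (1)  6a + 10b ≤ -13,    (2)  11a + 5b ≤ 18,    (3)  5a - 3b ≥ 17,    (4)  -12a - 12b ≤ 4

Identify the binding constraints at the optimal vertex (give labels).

Corner points and P = -a + 3b:
  (49/16, -251/80) → P = -499/40
  (29/12, -11/4) → P = -32/3
  (59/18, -65/18) → P = -127/9

The minimum is at (59/18, -65/18). Substituting into each constraint, equality holds for (2) and (4); the remaining constraints have slack.

(2) and (4)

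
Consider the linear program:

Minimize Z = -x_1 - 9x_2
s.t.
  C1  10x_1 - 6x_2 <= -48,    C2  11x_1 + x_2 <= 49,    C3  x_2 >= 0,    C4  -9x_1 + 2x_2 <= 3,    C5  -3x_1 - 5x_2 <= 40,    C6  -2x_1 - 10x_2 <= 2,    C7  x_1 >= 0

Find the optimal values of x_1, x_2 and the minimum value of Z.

Extreme points and Z = -x_1 - 9x_2:
  (123/38, 509/38) → Z = -2352/19
  (39/17, 201/17) → Z = -1848/17
  (95/31, 474/31) → Z = -4361/31

x_1 = 95/31, x_2 = 474/31, minimum Z = -4361/31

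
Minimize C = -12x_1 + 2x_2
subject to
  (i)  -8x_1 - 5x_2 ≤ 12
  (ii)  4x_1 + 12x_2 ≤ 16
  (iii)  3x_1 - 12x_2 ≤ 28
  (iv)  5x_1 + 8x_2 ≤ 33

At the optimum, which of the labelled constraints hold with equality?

(ii) and (iii)

Corner points and C = -12x_1 + 2x_2:
  (-56/19, 44/19) → C = 40
  (-4/111, -260/111) → C = -472/111
  (44/7, -16/21) → C = -1616/21

The minimum is at (44/7, -16/21). Substituting into each constraint, equality holds for (ii) and (iii); the remaining constraints have slack.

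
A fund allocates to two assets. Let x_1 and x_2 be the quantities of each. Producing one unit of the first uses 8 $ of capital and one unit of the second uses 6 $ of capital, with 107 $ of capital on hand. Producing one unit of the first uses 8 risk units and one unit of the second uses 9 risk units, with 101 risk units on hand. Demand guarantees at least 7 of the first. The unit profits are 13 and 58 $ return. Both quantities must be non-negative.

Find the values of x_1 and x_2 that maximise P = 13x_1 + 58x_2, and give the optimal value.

x_1 = 7, x_2 = 5, maximum P = 381

Feasible corners and P = 13x_1 + 58x_2:
  (101/8, 0) → P = 1313/8
  (7, 0) → P = 91
  (7, 5) → P = 381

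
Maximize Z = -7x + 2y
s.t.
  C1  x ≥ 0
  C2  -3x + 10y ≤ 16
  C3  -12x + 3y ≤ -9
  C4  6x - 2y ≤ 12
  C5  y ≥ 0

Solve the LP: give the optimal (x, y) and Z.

x = 46/37, y = 73/37, maximum Z = -176/37

Corner points and Z = -7x + 2y:
  (46/37, 73/37) → Z = -176/37
  (76/27, 22/9) → Z = -400/27
  (3/4, 0) → Z = -21/4
  (2, 0) → Z = -14

The optimum lies where -3x + 10y = 16 and -12x + 3y = -9.
Solving simultaneously gives x = 46/37, y = 73/37.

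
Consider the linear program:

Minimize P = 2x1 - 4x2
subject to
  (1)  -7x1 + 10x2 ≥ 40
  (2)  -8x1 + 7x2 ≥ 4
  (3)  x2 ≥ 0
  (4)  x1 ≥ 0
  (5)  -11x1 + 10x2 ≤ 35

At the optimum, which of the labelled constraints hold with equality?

(2) and (5)

Corner points and P = 2x1 - 4x2:
  (240/31, 292/31) → P = -688/31
  (5/4, 39/8) → P = -17
  (205/3, 236/3) → P = -178

The minimum is at (205/3, 236/3). Substituting into each constraint, equality holds for (2) and (5); the remaining constraints have slack.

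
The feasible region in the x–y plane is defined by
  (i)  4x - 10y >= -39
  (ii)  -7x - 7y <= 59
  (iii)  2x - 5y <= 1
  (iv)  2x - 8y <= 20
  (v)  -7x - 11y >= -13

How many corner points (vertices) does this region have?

4

Of the 9 pairwise boundary intersections, those satisfying every inequality are:
  (-863/98, 37/98)
  (-299/114, 325/114)
  (-288/49, -125/49)
  (4/3, 1/3)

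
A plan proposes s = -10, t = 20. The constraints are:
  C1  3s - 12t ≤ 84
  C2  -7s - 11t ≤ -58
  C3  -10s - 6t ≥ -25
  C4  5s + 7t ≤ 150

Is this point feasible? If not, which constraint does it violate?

C1: -270 ≤ 84 ✓
C2: -150 ≤ -58 ✓
C3: -20 ≥ -25 ✓
C4: 90 ≤ 150 ✓

feasible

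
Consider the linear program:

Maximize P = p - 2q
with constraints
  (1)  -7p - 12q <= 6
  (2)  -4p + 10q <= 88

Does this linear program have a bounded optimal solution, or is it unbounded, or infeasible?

From the feasible point (-558/59, 296/59), moving in the direction (12, -7) keeps every constraint satisfied while P increases without bound.

unbounded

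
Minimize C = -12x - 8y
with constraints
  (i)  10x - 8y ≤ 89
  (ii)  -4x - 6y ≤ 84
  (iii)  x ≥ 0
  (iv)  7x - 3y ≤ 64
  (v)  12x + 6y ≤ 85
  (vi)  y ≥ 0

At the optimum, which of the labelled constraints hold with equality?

Vertices and C = -12x - 8y:
  (0, 85/6) → C = -340/3
  (0, 0) → C = 0
  (85/12, 0) → C = -85

The minimum is at (0, 85/6). Substituting into each constraint, equality holds for (iii) and (v); the remaining constraints have slack.

(iii) and (v)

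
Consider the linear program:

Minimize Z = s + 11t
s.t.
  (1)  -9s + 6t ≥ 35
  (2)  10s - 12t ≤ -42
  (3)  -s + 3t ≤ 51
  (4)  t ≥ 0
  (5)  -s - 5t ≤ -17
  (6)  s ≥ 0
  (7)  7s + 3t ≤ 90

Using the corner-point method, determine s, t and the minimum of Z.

Vertices and Z = s + 11t:
  (0, 35/6) → Z = 385/6
  (145/23, 1055/69) → Z = 12040/69
  (0, 17) → Z = 187
  (39/8, 149/8) → Z = 839/4

The optimum lies where -9s + 6t = 35 and s = 0.
Solving simultaneously gives s = 0, t = 35/6.

s = 0, t = 35/6, minimum Z = 385/6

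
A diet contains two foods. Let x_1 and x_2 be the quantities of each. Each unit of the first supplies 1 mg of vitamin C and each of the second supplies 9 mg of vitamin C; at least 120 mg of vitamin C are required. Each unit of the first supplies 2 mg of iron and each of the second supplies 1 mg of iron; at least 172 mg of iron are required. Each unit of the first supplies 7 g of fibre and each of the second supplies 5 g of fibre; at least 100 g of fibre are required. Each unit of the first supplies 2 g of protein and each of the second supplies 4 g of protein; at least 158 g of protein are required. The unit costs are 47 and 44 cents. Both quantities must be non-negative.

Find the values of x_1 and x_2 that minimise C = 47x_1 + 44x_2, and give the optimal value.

x_1 = 84, x_2 = 4, minimum C = 4124

The feasible region is unbounded (it extends along (0, 1), (1, 0)), but C strictly increases along every unbounded feasible direction, so there is no improving ray and the minimum is attained at a vertex.

At the optimal vertex, x_1 + 9x_2 = 120 and 2x_1 + x_2 = 172.
Solving simultaneously gives x_1 = 84, x_2 = 4.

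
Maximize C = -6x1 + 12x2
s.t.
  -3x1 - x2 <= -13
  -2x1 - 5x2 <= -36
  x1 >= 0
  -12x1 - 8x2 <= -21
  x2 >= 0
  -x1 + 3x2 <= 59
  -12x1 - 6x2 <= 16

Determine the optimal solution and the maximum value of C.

Vertices and C = -6x1 + 12x2:
  (29/13, 82/13) → C = 810/13
  (0, 13) → C = 156
  (18, 0) → C = -108
  (0, 59/3) → C = 236
The feasible region is unbounded (it extends along (3, 1), (1, 0)), but C strictly decreases along every unbounded feasible direction, so there is no improving ray and the maximum is attained at a vertex.

x1 = 0, x2 = 59/3, maximum C = 236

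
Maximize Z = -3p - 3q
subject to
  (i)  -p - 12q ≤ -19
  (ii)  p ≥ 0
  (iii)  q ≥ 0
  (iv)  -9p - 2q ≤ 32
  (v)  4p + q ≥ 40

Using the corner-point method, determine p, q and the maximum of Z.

Extreme points and Z = -3p - 3q:
  (19, 0) → Z = -57
  (461/47, 36/47) → Z = -1491/47
  (0, 40) → Z = -120
The feasible region is unbounded (it extends along (0, 1), (1, 0)), but Z strictly decreases along every unbounded feasible direction, so there is no improving ray and the maximum is attained at a vertex.

The optimum lies where -p - 12q = -19 and 4p + q = 40.
Solving simultaneously gives p = 461/47, q = 36/47.

p = 461/47, q = 36/47, maximum Z = -1491/47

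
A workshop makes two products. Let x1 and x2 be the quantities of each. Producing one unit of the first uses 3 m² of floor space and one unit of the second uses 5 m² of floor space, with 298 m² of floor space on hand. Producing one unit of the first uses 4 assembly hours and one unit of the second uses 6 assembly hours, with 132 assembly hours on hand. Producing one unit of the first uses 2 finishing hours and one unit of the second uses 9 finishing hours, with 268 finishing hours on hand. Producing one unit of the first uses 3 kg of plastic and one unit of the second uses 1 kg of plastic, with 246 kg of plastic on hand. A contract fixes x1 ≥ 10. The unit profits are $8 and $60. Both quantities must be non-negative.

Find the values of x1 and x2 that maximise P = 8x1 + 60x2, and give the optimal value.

x1 = 10, x2 = 46/3, maximum P = 1000

Vertices and P = 8x1 + 60x2:
  (33, 0) → P = 264
  (10, 0) → P = 80
  (10, 46/3) → P = 1000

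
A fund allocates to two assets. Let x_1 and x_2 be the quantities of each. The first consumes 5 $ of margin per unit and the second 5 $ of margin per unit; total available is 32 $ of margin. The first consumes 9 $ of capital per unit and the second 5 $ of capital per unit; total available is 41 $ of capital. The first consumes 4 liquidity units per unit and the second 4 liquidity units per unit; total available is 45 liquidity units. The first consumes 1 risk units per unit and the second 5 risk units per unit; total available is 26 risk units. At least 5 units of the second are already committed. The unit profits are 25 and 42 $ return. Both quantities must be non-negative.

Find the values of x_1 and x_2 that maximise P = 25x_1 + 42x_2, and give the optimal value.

Corner points and P = 25x_1 + 42x_2:
  (0, 26/5) → P = 1092/5
  (0, 5) → P = 210
  (1, 5) → P = 235

x_1 = 1, x_2 = 5, maximum P = 235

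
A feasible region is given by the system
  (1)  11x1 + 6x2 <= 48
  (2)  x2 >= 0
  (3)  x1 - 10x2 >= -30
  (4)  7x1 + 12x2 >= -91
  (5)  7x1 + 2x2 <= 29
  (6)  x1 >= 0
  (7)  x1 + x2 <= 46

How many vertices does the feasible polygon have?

The feasible vertices (each the meet of two boundaries and inside every other half-plane) are:
  (75/29, 189/58)
  (39/10, 17/20)
  (29/7, 0)
  (0, 0)
  (0, 3)

5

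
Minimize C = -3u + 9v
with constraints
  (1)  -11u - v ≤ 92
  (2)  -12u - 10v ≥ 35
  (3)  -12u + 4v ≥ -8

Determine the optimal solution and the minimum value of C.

Corner points and C = -3u + 9v:
  (-885/98, 719/98) → C = 4563/49
  (-45/7, -149/7) → C = -1206/7
  (-5/14, -43/14) → C = -186/7

u = -45/7, v = -149/7, minimum C = -1206/7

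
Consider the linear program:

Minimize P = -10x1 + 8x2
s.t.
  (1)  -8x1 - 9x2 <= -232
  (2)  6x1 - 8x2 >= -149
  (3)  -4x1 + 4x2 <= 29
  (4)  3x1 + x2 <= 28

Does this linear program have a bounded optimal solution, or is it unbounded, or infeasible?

The boundaries -8x1 - 9x2 = -232 and -4x1 + 4x2 = 29 meet at (667/68, 290/17), but that point violates 3x1 + x2 ≤ 28. Every candidate vertex is excluded by some other constraint, so the feasible region is empty.

infeasible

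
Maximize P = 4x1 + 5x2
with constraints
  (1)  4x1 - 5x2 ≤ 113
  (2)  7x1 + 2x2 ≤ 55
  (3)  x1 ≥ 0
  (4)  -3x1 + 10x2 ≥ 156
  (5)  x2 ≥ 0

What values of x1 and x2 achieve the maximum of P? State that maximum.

x1 = 0, x2 = 55/2, maximum P = 275/2

At the optimal vertex, 7x1 + 2x2 = 55 and x1 = 0.
Solving simultaneously gives x1 = 0, x2 = 55/2.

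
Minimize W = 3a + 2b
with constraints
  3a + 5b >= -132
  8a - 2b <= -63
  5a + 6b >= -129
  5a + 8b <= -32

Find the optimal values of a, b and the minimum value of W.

a = -84, b = 97/2, minimum W = -155

Extreme points and W = 3a + 2b:
  (-318/29, -717/58) → W = -1671/29
  (-284/37, 59/74) → W = -793/37
  (-84, 97/2) → W = -155

The optimum lies where 5a + 6b = -129 and 5a + 8b = -32.
Solving simultaneously gives a = -84, b = 97/2.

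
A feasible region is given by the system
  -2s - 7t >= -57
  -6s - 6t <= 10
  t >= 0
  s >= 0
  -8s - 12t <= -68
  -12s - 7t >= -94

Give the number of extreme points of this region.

Of the 15 pairwise boundary intersections, those satisfying every inequality are:
  (0, 57/7)
  (37/10, 248/35)
  (0, 17/3)
  (163/22, 8/11)

4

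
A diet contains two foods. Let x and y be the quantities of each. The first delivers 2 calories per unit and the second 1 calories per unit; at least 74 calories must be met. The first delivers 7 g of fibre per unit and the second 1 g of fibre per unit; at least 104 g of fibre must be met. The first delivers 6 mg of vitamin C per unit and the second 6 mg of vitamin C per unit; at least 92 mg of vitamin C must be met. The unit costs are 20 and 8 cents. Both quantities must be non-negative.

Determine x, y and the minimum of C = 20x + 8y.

x = 6, y = 62, minimum C = 616

Corner points and C = 20x + 8y:
  (0, 104) → C = 832
  (37, 0) → C = 740
  (6, 62) → C = 616
The feasible region is unbounded (it extends along (0, 1), (1, 0)), but C strictly increases along every unbounded feasible direction, so there is no improving ray and the minimum is attained at a vertex.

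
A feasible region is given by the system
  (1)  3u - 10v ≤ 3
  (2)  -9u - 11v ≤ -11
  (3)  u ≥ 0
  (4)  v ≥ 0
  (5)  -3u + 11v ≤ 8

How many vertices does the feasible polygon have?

Pairwise boundary intersections that survive every other constraint:
  (143/123, 2/41)
  (113/3, 11)
  (1/4, 35/44)

3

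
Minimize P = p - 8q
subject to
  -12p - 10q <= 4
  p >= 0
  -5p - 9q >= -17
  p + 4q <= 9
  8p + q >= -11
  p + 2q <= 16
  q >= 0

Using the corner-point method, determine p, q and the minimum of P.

The binding constraints are p = 0 and -5p - 9q = -17.
Solving simultaneously gives p = 0, q = 17/9.

p = 0, q = 17/9, minimum P = -136/9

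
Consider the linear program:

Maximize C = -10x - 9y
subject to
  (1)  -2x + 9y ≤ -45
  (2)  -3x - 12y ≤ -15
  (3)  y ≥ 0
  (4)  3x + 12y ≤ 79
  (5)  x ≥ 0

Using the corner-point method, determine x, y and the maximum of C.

Feasible corners and C = -10x - 9y:
  (45/2, 0) → C = -225
  (417/17, 23/51) → C = -4239/17
  (79/3, 0) → C = -790/3

At the optimal vertex, -2x + 9y = -45 and y = 0.
Solving simultaneously gives x = 45/2, y = 0.

x = 45/2, y = 0, maximum C = -225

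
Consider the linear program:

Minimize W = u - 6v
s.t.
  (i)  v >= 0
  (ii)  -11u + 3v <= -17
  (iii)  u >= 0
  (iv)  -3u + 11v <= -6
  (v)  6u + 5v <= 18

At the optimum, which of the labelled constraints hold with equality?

Feasible corners and W = u - 6v:
  (2, 0) → W = 2
  (3, 0) → W = 3
  (76/27, 2/9) → W = 40/27

The minimum is at (76/27, 2/9). Substituting into each constraint, equality holds for (iv) and (v); the remaining constraints have slack.

(iv) and (v)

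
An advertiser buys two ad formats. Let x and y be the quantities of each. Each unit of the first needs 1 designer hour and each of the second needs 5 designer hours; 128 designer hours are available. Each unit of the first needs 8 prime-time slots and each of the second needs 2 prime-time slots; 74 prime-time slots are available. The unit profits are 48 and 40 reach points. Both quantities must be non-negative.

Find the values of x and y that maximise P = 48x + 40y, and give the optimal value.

Feasible corners and P = 48x + 40y:
  (0, 0) → P = 0
  (0, 128/5) → P = 1024
  (37/4, 0) → P = 444
  (3, 25) → P = 1144

x = 3, y = 25, maximum P = 1144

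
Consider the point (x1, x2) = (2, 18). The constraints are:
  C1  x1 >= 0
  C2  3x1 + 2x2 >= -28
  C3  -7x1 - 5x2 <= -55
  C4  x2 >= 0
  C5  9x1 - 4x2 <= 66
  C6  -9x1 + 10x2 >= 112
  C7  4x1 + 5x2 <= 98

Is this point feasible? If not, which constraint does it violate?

C1: 2 ≥ 0 ✓
C2: 42 ≥ -28 ✓
C3: -104 ≤ -55 ✓
C4: 18 ≥ 0 ✓
C5: -54 ≤ 66 ✓
C6: 162 ≥ 112 ✓
C7: 98 ≤ 98 ✓

feasible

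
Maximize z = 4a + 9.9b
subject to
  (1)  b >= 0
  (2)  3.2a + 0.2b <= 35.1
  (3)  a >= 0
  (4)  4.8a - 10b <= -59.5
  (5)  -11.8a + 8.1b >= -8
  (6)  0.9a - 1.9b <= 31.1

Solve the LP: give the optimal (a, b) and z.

a = 0, b = 175.5, maximum z = 1737.45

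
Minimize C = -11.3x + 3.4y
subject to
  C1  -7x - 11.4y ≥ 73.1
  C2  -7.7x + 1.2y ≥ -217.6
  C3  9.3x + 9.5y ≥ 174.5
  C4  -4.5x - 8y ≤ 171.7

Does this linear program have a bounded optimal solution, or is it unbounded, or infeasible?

The boundaries -7x - 11.4y = 73.1 and -7.7x + 1.2y = -217.6 meet at (39882/1603, -29801/1374), but that point violates 9.3x + 9.5y ≥ 174.5. Every candidate vertex is excluded by some other constraint, so the feasible region is empty.

infeasible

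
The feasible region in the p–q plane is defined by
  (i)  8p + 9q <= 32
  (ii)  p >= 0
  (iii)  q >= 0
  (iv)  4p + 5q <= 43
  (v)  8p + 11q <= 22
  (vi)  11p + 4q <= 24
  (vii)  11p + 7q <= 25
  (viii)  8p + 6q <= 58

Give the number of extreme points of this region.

5

Of the 28 pairwise boundary intersections, those satisfying every inequality are:
  (0, 0)
  (0, 2)
  (24/11, 0)
  (121/65, 42/65)
  (68/33, 1/3)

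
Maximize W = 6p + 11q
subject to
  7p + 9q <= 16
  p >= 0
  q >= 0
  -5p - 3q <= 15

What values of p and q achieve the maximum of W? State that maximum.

Extreme points and W = 6p + 11q:
  (0, 16/9) → W = 176/9
  (16/7, 0) → W = 96/7
  (0, 0) → W = 0

p = 0, q = 16/9, maximum W = 176/9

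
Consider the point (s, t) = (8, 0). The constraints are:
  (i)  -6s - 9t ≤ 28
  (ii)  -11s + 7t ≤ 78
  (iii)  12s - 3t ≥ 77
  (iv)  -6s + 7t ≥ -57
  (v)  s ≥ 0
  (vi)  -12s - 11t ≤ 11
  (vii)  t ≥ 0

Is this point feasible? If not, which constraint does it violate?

feasible

(i): -48 ≤ 28 ✓
(ii): -88 ≤ 78 ✓
(iii): 96 ≥ 77 ✓
(iv): -48 ≥ -57 ✓
(v): 8 ≥ 0 ✓
(vi): -96 ≤ 11 ✓
(vii): 0 ≥ 0 ✓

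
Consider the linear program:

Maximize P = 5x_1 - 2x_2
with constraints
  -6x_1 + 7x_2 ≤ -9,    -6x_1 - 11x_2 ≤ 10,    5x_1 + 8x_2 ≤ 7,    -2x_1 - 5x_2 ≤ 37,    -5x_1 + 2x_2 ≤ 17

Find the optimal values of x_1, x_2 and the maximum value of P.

x_1 = 157/7, x_2 = -92/7, maximum P = 969/7

Extreme points and P = 5x_1 - 2x_2:
  (29/108, -19/18) → P = 373/108
  (121/83, -3/83) → P = 611/83
  (157/7, -92/7) → P = 969/7

The optimum lies where -6x_1 - 11x_2 = 10 and 5x_1 + 8x_2 = 7.
Solving simultaneously gives x_1 = 157/7, x_2 = -92/7.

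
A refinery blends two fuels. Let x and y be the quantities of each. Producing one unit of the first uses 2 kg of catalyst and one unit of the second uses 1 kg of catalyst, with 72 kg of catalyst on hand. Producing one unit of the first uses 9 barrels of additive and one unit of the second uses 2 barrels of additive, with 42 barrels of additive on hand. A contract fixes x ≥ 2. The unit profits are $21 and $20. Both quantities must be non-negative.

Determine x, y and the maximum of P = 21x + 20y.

Feasible corners and P = 21x + 20y:
  (14/3, 0) → P = 98
  (2, 0) → P = 42
  (2, 12) → P = 282

x = 2, y = 12, maximum P = 282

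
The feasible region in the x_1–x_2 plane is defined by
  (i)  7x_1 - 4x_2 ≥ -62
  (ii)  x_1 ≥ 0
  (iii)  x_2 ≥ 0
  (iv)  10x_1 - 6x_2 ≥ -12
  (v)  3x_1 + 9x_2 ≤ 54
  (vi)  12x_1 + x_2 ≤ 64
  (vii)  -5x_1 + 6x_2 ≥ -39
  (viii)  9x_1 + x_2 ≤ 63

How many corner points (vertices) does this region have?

Of the 28 pairwise boundary intersections, those satisfying every inequality are:
  (0, 0)
  (0, 2)
  (16/3, 0)
  (2, 16/3)
  (174/35, 152/35)

5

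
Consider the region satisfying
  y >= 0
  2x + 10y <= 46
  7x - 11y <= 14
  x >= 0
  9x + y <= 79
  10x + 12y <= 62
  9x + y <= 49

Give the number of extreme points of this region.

Pairwise boundary intersections that survive every other constraint:
  (2, 0)
  (0, 0)
  (0, 23/5)
  (17/19, 84/19)
  (425/97, 147/97)

5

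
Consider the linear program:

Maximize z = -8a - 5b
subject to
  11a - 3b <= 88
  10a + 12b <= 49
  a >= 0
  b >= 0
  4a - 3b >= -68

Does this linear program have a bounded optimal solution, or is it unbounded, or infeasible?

bounded optimum

Vertices and z = -8a - 5b:
  (0, 49/12) → z = -245/12
  (49/10, 0) → z = -196/5
  (0, 0) → z = 0
The feasible region has finitely many vertices and no improving ray; the maximum is 0 at (0, 0).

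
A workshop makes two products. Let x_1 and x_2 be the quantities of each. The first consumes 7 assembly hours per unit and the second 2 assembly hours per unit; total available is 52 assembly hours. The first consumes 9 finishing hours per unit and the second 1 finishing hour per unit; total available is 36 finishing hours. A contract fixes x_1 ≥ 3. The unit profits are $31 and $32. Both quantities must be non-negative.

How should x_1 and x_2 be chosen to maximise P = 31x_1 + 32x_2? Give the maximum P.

Vertices and P = 31x_1 + 32x_2:
  (4, 0) → P = 124
  (3, 0) → P = 93
  (3, 9) → P = 381

The optimum lies where 9x_1 + x_2 = 36 and x_1 = 3.
Solving simultaneously gives x_1 = 3, x_2 = 9.

x_1 = 3, x_2 = 9, maximum P = 381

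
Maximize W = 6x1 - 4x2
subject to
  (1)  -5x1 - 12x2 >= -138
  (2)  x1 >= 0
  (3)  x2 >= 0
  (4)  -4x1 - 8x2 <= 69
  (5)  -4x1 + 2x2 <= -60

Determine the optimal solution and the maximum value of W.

Extreme points and W = 6x1 - 4x2:
  (138/5, 0) → W = 828/5
  (498/29, 126/29) → W = 2484/29
  (15, 0) → W = 90

x1 = 138/5, x2 = 0, maximum W = 828/5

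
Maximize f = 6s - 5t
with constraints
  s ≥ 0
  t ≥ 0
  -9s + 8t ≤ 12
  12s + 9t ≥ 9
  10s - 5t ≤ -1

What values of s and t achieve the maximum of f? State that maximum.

Extreme points and f = 6s - 5t:
  (0, 3/2) → f = -15/2
  (0, 1) → f = -5
  (52/35, 111/35) → f = -243/35
  (6/25, 17/25) → f = -49/25

s = 6/25, t = 17/25, maximum f = -49/25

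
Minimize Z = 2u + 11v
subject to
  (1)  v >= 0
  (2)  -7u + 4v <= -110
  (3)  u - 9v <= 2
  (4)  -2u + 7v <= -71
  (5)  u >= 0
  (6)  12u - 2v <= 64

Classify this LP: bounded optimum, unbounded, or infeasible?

The boundaries u - 9v = 2 and -2u + 7v = -71 meet at (625/11, 67/11), but that point violates 12u - 2v ≤ 64. Every candidate vertex is excluded by some other constraint, so the feasible region is empty.

infeasible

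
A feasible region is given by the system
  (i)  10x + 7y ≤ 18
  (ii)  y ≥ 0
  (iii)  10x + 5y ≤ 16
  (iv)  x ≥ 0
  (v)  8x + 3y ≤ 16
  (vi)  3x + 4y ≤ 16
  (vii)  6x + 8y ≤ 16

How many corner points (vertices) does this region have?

5

The feasible vertices (each the meet of two boundaries and inside every other half-plane) are:
  (11/10, 1)
  (16/19, 26/19)
  (8/5, 0)
  (0, 0)
  (0, 2)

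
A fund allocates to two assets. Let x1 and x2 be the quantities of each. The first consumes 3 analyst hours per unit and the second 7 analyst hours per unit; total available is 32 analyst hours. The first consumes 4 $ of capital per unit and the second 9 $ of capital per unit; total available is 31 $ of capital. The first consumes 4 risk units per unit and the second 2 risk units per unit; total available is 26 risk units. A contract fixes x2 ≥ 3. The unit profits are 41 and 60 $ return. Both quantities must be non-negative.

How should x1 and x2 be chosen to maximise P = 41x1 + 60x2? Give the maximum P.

x1 = 1, x2 = 3, maximum P = 221

Vertices and P = 41x1 + 60x2:
  (0, 31/9) → P = 620/3
  (0, 3) → P = 180
  (1, 3) → P = 221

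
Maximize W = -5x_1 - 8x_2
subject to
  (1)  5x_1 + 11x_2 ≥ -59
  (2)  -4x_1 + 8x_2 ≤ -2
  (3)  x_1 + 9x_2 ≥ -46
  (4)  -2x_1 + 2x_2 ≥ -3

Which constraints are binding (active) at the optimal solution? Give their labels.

Vertices and W = -5x_1 - 8x_2:
  (-75/14, -41/14) → W = 703/14
  (-85/32, -133/32) → W = 1489/32
  (5/2, 1) → W = -41/2

The maximum is at (-75/14, -41/14). Substituting into each constraint, equality holds for (1) and (2); the remaining constraints have slack.

(1) and (2)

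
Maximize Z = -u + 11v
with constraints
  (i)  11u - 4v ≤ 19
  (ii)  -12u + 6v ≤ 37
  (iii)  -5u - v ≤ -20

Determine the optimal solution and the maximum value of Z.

Feasible corners and Z = -u + 11v:
  (131/9, 635/18) → Z = 747/2
  (99/31, 125/31) → Z = 1276/31
  (83/42, 425/42) → Z = 328/3

u = 131/9, v = 635/18, maximum Z = 747/2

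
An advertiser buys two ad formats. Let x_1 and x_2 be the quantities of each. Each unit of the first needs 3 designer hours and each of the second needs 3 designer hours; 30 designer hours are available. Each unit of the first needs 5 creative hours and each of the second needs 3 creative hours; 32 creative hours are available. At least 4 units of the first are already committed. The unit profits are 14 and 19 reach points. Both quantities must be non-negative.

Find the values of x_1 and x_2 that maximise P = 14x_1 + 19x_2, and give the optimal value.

Extreme points and P = 14x_1 + 19x_2:
  (32/5, 0) → P = 448/5
  (4, 0) → P = 56
  (4, 4) → P = 132

x_1 = 4, x_2 = 4, maximum P = 132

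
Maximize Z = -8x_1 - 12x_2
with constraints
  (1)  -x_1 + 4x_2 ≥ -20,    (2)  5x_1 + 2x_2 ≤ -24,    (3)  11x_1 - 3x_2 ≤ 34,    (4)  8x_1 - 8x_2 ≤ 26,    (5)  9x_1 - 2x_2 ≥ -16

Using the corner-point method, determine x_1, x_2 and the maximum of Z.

x_1 = -52/17, x_2 = -98/17, maximum Z = 1592/17

Extreme points and Z = -8x_1 - 12x_2:
  (-28/11, -62/11) → Z = 88
  (-52/17, -98/17) → Z = 1592/17
  (-20/7, -34/7) → Z = 568/7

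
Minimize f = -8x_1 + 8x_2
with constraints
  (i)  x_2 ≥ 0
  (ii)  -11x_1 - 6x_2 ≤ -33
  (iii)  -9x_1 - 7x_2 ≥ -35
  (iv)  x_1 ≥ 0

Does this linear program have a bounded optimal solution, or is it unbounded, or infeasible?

bounded optimum

Feasible corners and f = -8x_1 + 8x_2:
  (3, 0) → f = -24
  (35/9, 0) → f = -280/9
  (21/23, 88/23) → f = 536/23
The feasible region has finitely many vertices and no improving ray; the minimum is -280/9 at (35/9, 0).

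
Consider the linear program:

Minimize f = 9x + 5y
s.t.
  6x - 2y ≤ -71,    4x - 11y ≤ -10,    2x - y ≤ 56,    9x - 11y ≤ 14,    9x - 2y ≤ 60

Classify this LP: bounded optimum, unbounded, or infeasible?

From the feasible point (-761/58, -112/29), moving in the direction (-11, -4) keeps every constraint satisfied while f decreases without bound.

unbounded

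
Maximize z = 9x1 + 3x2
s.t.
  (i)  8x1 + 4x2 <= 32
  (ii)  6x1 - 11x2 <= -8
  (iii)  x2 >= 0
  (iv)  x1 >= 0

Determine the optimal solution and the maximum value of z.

Corner points and z = 9x1 + 3x2:
  (20/7, 16/7) → z = 228/7
  (0, 8) → z = 24
  (0, 8/11) → z = 24/11

x1 = 20/7, x2 = 16/7, maximum z = 228/7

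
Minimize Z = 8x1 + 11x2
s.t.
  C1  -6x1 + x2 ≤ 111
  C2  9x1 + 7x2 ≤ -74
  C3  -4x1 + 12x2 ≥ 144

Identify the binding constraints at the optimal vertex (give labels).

Corner points and Z = 8x1 + 11x2:
  (-851/51, 185/17) → Z = -703/51
  (-297/17, 105/17) → Z = -1221/17
  (-237/17, 125/17) → Z = -521/17

The minimum is at (-297/17, 105/17). Substituting into each constraint, equality holds for C1 and C3; the remaining constraints have slack.

C1 and C3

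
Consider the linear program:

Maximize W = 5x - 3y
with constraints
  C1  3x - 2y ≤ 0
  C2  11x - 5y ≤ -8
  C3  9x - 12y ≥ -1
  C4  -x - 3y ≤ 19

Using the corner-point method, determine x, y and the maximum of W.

x = -16/7, y = -24/7, maximum W = -8/7

Corner points and W = 5x - 3y:
  (-16/7, -24/7) → W = -8/7
  (-38/11, -57/11) → W = -19/11
  (-91/87, -61/87) → W = -272/87
  (-77/13, -170/39) → W = -215/13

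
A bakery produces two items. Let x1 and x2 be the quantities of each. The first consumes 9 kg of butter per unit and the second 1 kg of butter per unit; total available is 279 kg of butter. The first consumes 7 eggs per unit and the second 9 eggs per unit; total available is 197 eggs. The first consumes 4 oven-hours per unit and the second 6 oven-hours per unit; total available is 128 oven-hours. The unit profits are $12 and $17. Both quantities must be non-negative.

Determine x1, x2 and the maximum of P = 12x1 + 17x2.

x1 = 5, x2 = 18, maximum P = 366

Extreme points and P = 12x1 + 17x2:
  (0, 0) → P = 0
  (0, 64/3) → P = 1088/3
  (197/7, 0) → P = 2364/7
  (5, 18) → P = 366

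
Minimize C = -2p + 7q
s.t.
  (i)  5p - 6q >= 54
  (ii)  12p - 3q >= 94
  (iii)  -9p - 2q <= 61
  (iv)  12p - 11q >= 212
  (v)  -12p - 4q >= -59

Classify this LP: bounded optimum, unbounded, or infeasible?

unbounded

From the feasible point (5/51, -526/17), moving in the direction (2, -9) keeps every constraint satisfied while C decreases without bound.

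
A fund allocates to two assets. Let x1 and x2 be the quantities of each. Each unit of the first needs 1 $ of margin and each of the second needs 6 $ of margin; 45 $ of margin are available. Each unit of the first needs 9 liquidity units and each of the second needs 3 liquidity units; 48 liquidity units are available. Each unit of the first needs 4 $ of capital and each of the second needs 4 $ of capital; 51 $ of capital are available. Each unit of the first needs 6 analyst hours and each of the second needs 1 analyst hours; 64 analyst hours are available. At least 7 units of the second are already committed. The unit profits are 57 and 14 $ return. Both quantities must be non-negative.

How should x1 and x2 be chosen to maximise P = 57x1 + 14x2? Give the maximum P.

Feasible corners and P = 57x1 + 14x2:
  (0, 15/2) → P = 105
  (0, 7) → P = 98
  (3, 7) → P = 269

x1 = 3, x2 = 7, maximum P = 269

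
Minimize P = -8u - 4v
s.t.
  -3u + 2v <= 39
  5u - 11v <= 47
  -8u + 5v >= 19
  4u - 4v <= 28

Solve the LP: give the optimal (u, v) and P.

u = 157, v = 255, minimum P = -2276

Vertices and P = -8u - 4v:
  (-523/23, -336/23) → P = 5528/23
  (157, 255) → P = -2276
  (-148/21, -157/21) → P = 604/7

The optimum lies where -3u + 2v = 39 and -8u + 5v = 19.
Solving simultaneously gives u = 157, v = 255.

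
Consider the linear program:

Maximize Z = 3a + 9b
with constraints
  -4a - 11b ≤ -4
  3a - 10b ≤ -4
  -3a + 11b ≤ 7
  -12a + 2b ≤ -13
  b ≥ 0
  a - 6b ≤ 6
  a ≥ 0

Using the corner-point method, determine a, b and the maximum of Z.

Corner points and Z = 3a + 9b:
  (26/3, 3) → Z = 53
  (23/19, 29/38) → Z = 21/2
  (157/126, 41/42) → Z = 263/21

The optimum lies where 3a - 10b = -4 and -3a + 11b = 7.
Solving simultaneously gives a = 26/3, b = 3.

a = 26/3, b = 3, maximum Z = 53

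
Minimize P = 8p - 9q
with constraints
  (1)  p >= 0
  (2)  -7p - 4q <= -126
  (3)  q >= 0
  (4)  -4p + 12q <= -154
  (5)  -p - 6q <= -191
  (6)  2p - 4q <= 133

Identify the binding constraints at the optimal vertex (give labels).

Vertices and P = 8p - 9q:
  (268/3, 305/18) → P = 3373/6
  (245/2, 28) → P = 728
  (781/8, 249/16) → P = 10255/16

The minimum is at (268/3, 305/18). Substituting into each constraint, equality holds for (4) and (5); the remaining constraints have slack.

(4) and (5)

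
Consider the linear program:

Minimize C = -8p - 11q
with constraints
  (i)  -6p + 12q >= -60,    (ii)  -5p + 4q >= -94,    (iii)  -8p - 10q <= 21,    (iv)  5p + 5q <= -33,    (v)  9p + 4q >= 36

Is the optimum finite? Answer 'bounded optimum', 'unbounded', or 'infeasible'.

The boundaries -6p + 12q = -60 and -5p + 4q = -94 meet at (74/3, 22/3), but that point violates 5p + 5q ≤ -33. Every candidate vertex is excluded by some other constraint, so the feasible region is empty.

infeasible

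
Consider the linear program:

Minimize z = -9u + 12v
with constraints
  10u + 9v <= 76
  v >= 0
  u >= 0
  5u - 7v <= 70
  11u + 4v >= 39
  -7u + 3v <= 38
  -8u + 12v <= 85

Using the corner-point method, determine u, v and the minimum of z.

u = 38/5, v = 0, minimum z = -342/5

Corner points and z = -9u + 12v:
  (38/5, 0) → z = -342/5
  (47/59, 446/59) → z = 4929/59
  (39/11, 0) → z = -351/11

The optimum lies where 10u + 9v = 76 and v = 0.
Solving simultaneously gives u = 38/5, v = 0.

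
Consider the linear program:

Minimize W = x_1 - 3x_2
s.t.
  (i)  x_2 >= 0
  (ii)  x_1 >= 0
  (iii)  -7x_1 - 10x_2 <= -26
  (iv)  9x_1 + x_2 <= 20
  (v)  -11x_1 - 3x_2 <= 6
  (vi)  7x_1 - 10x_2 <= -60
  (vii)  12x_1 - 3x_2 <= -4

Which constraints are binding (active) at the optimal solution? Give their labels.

Extreme points and W = x_1 - 3x_2:
  (0, 20) → W = -60
  (0, 6) → W = -18
  (56/39, 92/13) → W = -772/39
  (140/99, 692/99) → W = -176/9

The minimum is at (0, 20). Substituting into each constraint, equality holds for (ii) and (iv); the remaining constraints have slack.

(ii) and (iv)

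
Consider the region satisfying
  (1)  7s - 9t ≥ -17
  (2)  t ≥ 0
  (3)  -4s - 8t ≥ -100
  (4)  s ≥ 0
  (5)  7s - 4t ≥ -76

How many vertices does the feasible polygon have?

4

Of the 10 pairwise boundary intersections, those satisfying every inequality are:
  (191/23, 192/23)
  (0, 17/9)
  (25, 0)
  (0, 0)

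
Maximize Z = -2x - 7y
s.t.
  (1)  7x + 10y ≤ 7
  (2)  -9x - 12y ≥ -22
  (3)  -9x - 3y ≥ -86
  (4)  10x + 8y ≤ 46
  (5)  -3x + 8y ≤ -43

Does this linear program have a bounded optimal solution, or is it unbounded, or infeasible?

From the feasible point (101/11, -63/11), moving in the direction (-8, -3) keeps every constraint satisfied while Z increases without bound.

unbounded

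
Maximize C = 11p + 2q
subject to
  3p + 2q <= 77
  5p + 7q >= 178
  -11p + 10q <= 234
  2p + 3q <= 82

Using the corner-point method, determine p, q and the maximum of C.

p = 183/11, q = 149/11, maximum C = 2311/11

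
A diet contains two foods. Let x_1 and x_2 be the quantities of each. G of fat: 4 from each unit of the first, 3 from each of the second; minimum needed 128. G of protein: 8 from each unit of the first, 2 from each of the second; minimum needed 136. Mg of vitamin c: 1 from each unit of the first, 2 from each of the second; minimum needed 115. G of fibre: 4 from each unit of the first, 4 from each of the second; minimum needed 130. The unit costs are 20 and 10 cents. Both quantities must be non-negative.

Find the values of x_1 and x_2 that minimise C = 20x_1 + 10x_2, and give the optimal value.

The feasible region is unbounded (it extends along (0, 1), (1, 0)), but C strictly increases along every unbounded feasible direction, so there is no improving ray and the minimum is attained at a vertex.

At the optimal vertex, 8x_1 + 2x_2 = 136 and x_1 + 2x_2 = 115.
Solving simultaneously gives x_1 = 3, x_2 = 56.

x_1 = 3, x_2 = 56, minimum C = 620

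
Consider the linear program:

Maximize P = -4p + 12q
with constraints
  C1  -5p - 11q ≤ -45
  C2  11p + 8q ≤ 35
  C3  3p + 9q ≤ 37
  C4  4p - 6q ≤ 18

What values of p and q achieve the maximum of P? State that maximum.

Corner points and P = -4p + 12q:
  (25/81, 320/81) → P = 3740/81
  (-1/6, 25/6) → P = 152/3
  (19/75, 302/75) → P = 3548/75

At the optimal vertex, -5p - 11q = -45 and 3p + 9q = 37.
Solving simultaneously gives p = -1/6, q = 25/6.

p = -1/6, q = 25/6, maximum P = 152/3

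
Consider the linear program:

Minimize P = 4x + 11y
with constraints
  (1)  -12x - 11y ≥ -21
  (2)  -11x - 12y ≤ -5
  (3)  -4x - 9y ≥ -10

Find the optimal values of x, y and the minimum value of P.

x = 197/23, y = -171/23, minimum P = -1093/23

The optimum lies where -12x - 11y = -21 and -11x - 12y = -5.
Solving simultaneously gives x = 197/23, y = -171/23.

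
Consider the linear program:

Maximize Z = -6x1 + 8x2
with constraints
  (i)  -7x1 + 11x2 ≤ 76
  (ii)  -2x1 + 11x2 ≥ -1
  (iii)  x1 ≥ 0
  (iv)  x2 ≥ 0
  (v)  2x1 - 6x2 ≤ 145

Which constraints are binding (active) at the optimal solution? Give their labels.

Corner points and Z = -6x1 + 8x2:
  (0, 76/11) → Z = 608/11
  (1/2, 0) → Z = -3
  (1589/10, 144/5) → Z = -723
  (0, 0) → Z = 0
The feasible region is unbounded (it extends along (11, 7), (3, 1)), but Z strictly decreases along every unbounded feasible direction, so there is no improving ray and the maximum is attained at a vertex.

The maximum is at (0, 76/11). Substituting into each constraint, equality holds for (i) and (iii); the remaining constraints have slack.

(i) and (iii)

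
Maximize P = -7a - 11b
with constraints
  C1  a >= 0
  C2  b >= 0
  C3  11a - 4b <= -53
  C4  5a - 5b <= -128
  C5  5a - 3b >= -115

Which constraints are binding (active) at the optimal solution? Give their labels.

Extreme points and P = -7a - 11b:
  (0, 128/5) → P = -1408/5
  (0, 115/3) → P = -1265/3
  (247/35, 1143/35) → P = -14302/35
  (301/13, 1000/13) → P = -13107/13

The maximum is at (0, 128/5). Substituting into each constraint, equality holds for C1 and C4; the remaining constraints have slack.

C1 and C4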